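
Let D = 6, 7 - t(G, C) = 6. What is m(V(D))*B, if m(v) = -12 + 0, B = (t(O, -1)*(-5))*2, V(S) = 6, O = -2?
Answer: 120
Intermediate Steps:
t(G, C) = 1 (t(G, C) = 7 - 1*6 = 7 - 6 = 1)
B = -10 (B = (1*(-5))*2 = -5*2 = -10)
m(v) = -12
m(V(D))*B = -12*(-10) = 120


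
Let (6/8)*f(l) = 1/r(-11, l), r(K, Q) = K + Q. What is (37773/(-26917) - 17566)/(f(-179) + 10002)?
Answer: -19252230225/10961248408 ≈ -1.7564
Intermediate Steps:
f(l) = 4/(3*(-11 + l))
(37773/(-26917) - 17566)/(f(-179) + 10002) = (37773/(-26917) - 17566)/(4/(3*(-11 - 179)) + 10002) = (37773*(-1/26917) - 17566)/((4/3)/(-190) + 10002) = (-37773/26917 - 17566)/((4/3)*(-1/190) + 10002) = -472861795/(26917*(-2/285 + 10002)) = -472861795/(26917*2850568/285) = -472861795/26917*285/2850568 = -19252230225/10961248408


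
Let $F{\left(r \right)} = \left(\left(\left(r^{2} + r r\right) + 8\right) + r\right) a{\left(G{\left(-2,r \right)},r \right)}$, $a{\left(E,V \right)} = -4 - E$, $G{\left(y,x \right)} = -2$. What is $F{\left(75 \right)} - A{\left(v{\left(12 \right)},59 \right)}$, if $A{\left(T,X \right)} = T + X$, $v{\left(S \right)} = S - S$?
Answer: $-22725$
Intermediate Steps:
$v{\left(S \right)} = 0$
$F{\left(r \right)} = -16 - 4 r^{2} - 2 r$ ($F{\left(r \right)} = \left(\left(\left(r^{2} + r r\right) + 8\right) + r\right) \left(-4 - -2\right) = \left(\left(\left(r^{2} + r^{2}\right) + 8\right) + r\right) \left(-4 + 2\right) = \left(\left(2 r^{2} + 8\right) + r\right) \left(-2\right) = \left(\left(8 + 2 r^{2}\right) + r\right) \left(-2\right) = \left(8 + r + 2 r^{2}\right) \left(-2\right) = -16 - 4 r^{2} - 2 r$)
$F{\left(75 \right)} - A{\left(v{\left(12 \right)},59 \right)} = \left(-16 - 4 \cdot 75^{2} - 150\right) - \left(0 + 59\right) = \left(-16 - 22500 - 150\right) - 59 = -22666 - 59 = -22725$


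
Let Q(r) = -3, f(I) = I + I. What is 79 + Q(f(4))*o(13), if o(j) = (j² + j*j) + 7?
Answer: -956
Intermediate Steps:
f(I) = 2*I
o(j) = 7 + 2*j² (o(j) = (j² + j²) + 7 = 2*j² + 7 = 7 + 2*j²)
79 + Q(f(4))*o(13) = 79 - 3*(7 + 2*13²) = 79 - 3*(7 + 2*169) = 79 - 3*(7 + 338) = 79 - 3*345 = 79 - 1035 = -956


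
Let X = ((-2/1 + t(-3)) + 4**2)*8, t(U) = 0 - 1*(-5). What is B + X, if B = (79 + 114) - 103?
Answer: 242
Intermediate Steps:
t(U) = 5 (t(U) = 0 + 5 = 5)
B = 90 (B = 193 - 103 = 90)
X = 152 (X = ((-2/1 + 5) + 4**2)*8 = ((-2*1 + 5) + 16)*8 = ((-2 + 5) + 16)*8 = (3 + 16)*8 = 19*8 = 152)
B + X = 90 + 152 = 242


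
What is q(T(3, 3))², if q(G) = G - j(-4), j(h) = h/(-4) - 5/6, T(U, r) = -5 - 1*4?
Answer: 3025/36 ≈ 84.028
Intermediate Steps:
T(U, r) = -9 (T(U, r) = -5 - 4 = -9)
j(h) = -⅚ - h/4 (j(h) = h*(-¼) - 5*⅙ = -h/4 - ⅚ = -⅚ - h/4)
q(G) = -⅙ + G (q(G) = G - (-⅚ - ¼*(-4)) = G - (-⅚ + 1) = G - 1*⅙ = G - ⅙ = -⅙ + G)
q(T(3, 3))² = (-⅙ - 9)² = (-55/6)² = 3025/36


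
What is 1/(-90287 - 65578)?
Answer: -1/155865 ≈ -6.4158e-6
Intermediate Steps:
1/(-90287 - 65578) = 1/(-155865) = -1/155865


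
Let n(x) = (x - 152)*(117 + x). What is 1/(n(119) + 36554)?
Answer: 1/28766 ≈ 3.4763e-5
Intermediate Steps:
n(x) = (-152 + x)*(117 + x)
1/(n(119) + 36554) = 1/((-17784 + 119² - 35*119) + 36554) = 1/((-17784 + 14161 - 4165) + 36554) = 1/(-7788 + 36554) = 1/28766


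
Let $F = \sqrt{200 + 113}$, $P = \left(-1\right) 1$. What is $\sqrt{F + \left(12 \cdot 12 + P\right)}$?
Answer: $\sqrt{143 + \sqrt{313}} \approx 12.676$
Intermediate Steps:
$P = -1$
$F = \sqrt{313} \approx 17.692$
$\sqrt{F + \left(12 \cdot 12 + P\right)} = \sqrt{\sqrt{313} + \left(12 \cdot 12 - 1\right)} = \sqrt{\sqrt{313} + \left(144 - 1\right)} = \sqrt{\sqrt{313} + 143} = \sqrt{143 + \sqrt{313}}$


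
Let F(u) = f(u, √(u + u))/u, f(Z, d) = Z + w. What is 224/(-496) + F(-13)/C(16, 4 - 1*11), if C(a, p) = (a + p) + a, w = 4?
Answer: -4271/10075 ≈ -0.42392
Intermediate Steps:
f(Z, d) = 4 + Z (f(Z, d) = Z + 4 = 4 + Z)
C(a, p) = p + 2*a
F(u) = (4 + u)/u
224/(-496) + F(-13)/C(16, 4 - 1*11) = 224/(-496) + ((4 - 13)/(-13))/((4 - 1*11) + 2*16) = 224*(-1/496) + (-1/13*(-9))/((4 - 11) + 32) = -14/31 + 9/(13*(-7 + 32)) = -14/31 + (9/13)/25 = -14/31 + (9/13)*(1/25) = -14/31 + 9/325 = -4271/10075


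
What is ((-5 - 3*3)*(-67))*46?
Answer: 43148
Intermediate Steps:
((-5 - 3*3)*(-67))*46 = ((-5 - 9)*(-67))*46 = -14*(-67)*46 = 938*46 = 43148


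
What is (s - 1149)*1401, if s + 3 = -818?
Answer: -2759970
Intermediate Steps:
s = -821 (s = -3 - 818 = -821)
(s - 1149)*1401 = (-821 - 1149)*1401 = -1970*1401 = -2759970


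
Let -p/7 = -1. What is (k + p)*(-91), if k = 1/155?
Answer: -98826/155 ≈ -637.59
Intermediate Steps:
k = 1/155 ≈ 0.0064516
p = 7 (p = -7*(-1) = 7)
(k + p)*(-91) = (1/155 + 7)*(-91) = (1086/155)*(-91) = -98826/155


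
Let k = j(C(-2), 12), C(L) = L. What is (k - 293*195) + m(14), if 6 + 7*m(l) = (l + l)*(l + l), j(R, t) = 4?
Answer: -399139/7 ≈ -57020.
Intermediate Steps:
m(l) = -6/7 + 4*l²/7 (m(l) = -6/7 + ((l + l)*(l + l))/7 = -6/7 + ((2*l)*(2*l))/7 = -6/7 + (4*l²)/7 = -6/7 + 4*l²/7)
k = 4
(k - 293*195) + m(14) = (4 - 293*195) + (-6/7 + (4/7)*14²) = (4 - 57135) + (-6/7 + (4/7)*196) = -57131 + (-6/7 + 112) = -57131 + 778/7 = -399139/7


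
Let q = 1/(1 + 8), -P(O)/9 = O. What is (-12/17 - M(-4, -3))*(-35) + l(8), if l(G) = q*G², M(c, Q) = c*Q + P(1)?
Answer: 20933/153 ≈ 136.82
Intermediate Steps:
P(O) = -9*O
M(c, Q) = -9 + Q*c (M(c, Q) = c*Q - 9*1 = Q*c - 9 = -9 + Q*c)
q = ⅑ (q = 1/9 = ⅑ ≈ 0.11111)
l(G) = G²/9
(-12/17 - M(-4, -3))*(-35) + l(8) = (-12/17 - (-9 - 3*(-4)))*(-35) + (⅑)*8² = (-12*1/17 - (-9 + 12))*(-35) + (⅑)*64 = (-12/17 - 1*3)*(-35) + 64/9 = (-12/17 - 3)*(-35) + 64/9 = -63/17*(-35) + 64/9 = 2205/17 + 64/9 = 20933/153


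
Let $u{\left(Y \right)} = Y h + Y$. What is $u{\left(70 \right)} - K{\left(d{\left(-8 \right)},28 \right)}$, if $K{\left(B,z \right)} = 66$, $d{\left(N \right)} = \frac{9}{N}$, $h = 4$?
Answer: $284$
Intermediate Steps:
$u{\left(Y \right)} = 5 Y$ ($u{\left(Y \right)} = Y 4 + Y = 4 Y + Y = 5 Y$)
$u{\left(70 \right)} - K{\left(d{\left(-8 \right)},28 \right)} = 5 \cdot 70 - 66 = 350 - 66 = 284$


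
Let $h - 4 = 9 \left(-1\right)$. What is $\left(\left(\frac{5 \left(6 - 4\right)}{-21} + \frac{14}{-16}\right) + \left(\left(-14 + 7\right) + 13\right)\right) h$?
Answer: $- \frac{3905}{168} \approx -23.244$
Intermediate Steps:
$h = -5$ ($h = 4 + 9 \left(-1\right) = 4 - 9 = -5$)
$\left(\left(\frac{5 \left(6 - 4\right)}{-21} + \frac{14}{-16}\right) + \left(\left(-14 + 7\right) + 13\right)\right) h = \left(\left(\frac{5 \left(6 - 4\right)}{-21} + \frac{14}{-16}\right) + \left(\left(-14 + 7\right) + 13\right)\right) \left(-5\right) = \left(\left(5 \cdot 2 \left(- \frac{1}{21}\right) + 14 \left(- \frac{1}{16}\right)\right) + \left(-7 + 13\right)\right) \left(-5\right) = \left(\left(10 \left(- \frac{1}{21}\right) - \frac{7}{8}\right) + 6\right) \left(-5\right) = \left(\left(- \frac{10}{21} - \frac{7}{8}\right) + 6\right) \left(-5\right) = \left(- \frac{227}{168} + 6\right) \left(-5\right) = \frac{781}{168} \left(-5\right) = - \frac{3905}{168}$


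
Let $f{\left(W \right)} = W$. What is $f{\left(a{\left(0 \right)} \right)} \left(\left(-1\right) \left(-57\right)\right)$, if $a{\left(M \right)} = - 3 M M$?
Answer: $0$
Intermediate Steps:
$a{\left(M \right)} = - 3 M^{2}$
$f{\left(a{\left(0 \right)} \right)} \left(\left(-1\right) \left(-57\right)\right) = - 3 \cdot 0^{2} \left(\left(-1\right) \left(-57\right)\right) = \left(-3\right) 0 \cdot 57 = 0 \cdot 57 = 0$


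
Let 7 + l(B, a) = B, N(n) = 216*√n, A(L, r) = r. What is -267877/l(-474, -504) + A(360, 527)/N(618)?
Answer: 267877/481 + 527*√618/133488 ≈ 557.01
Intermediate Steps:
l(B, a) = -7 + B
-267877/l(-474, -504) + A(360, 527)/N(618) = -267877/(-7 - 474) + 527/((216*√618)) = -267877/(-481) + 527*(√618/133488) = -267877*(-1/481) + 527*√618/133488 = 267877/481 + 527*√618/133488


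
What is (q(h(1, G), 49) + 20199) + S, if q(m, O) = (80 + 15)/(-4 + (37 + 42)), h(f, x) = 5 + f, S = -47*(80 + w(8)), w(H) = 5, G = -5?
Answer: 243079/15 ≈ 16205.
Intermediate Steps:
S = -3995 (S = -47*(80 + 5) = -47*85 = -3995)
q(m, O) = 19/15 (q(m, O) = 95/(-4 + 79) = 95/75 = 95*(1/75) = 19/15)
(q(h(1, G), 49) + 20199) + S = (19/15 + 20199) - 3995 = 303004/15 - 3995 = 243079/15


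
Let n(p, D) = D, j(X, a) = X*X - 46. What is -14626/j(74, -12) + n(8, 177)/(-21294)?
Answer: -17355953/6423690 ≈ -2.7019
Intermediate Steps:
j(X, a) = -46 + X² (j(X, a) = X² - 46 = -46 + X²)
-14626/j(74, -12) + n(8, 177)/(-21294) = -14626/(-46 + 74²) + 177/(-21294) = -14626/(-46 + 5476) + 177*(-1/21294) = -14626/5430 - 59/7098 = -14626*1/5430 - 59/7098 = -7313/2715 - 59/7098 = -17355953/6423690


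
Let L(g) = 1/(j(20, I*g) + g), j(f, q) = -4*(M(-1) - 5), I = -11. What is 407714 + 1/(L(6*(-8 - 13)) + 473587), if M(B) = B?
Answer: 19694980704424/48305873 ≈ 4.0771e+5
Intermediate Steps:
j(f, q) = 24 (j(f, q) = -4*(-1 - 5) = -4*(-6) = 24)
L(g) = 1/(24 + g)
407714 + 1/(L(6*(-8 - 13)) + 473587) = 407714 + 1/(1/(24 + 6*(-8 - 13)) + 473587) = 407714 + 1/(1/(24 + 6*(-21)) + 473587) = 407714 + 1/(1/(24 - 126) + 473587) = 407714 + 1/(1/(-102) + 473587) = 407714 + 1/(-1/102 + 473587) = 407714 + 1/(48305873/102) = 407714 + 102/48305873 = 19694980704424/48305873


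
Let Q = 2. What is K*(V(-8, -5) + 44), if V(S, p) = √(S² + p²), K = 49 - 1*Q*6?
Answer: 1628 + 37*√89 ≈ 1977.1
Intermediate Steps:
K = 37 (K = 49 - 1*2*6 = 49 - 2*6 = 49 - 1*12 = 49 - 12 = 37)
K*(V(-8, -5) + 44) = 37*(√((-8)² + (-5)²) + 44) = 37*(√(64 + 25) + 44) = 37*(√89 + 44) = 37*(44 + √89) = 1628 + 37*√89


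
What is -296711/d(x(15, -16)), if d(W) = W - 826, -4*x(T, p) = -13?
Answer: 1186844/3291 ≈ 360.63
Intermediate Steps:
x(T, p) = 13/4 (x(T, p) = -1/4*(-13) = 13/4)
d(W) = -826 + W
-296711/d(x(15, -16)) = -296711/(-826 + 13/4) = -296711/(-3291/4) = -296711*(-4/3291) = 1186844/3291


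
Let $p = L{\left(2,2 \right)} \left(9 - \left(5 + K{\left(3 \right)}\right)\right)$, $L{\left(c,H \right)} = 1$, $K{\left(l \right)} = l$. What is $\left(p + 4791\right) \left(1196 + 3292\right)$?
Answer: $21506496$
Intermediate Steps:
$p = 1$ ($p = 1 \left(9 - 8\right) = 1 \cdot 1 = 1$)
$\left(p + 4791\right) \left(1196 + 3292\right) = \left(1 + 4791\right) \left(1196 + 3292\right) = 4792 \cdot 4488 = 21506496$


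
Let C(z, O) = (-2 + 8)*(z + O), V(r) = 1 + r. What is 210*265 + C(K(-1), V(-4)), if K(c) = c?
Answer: 55626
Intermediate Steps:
C(z, O) = 6*O + 6*z (C(z, O) = 6*(O + z) = 6*O + 6*z)
210*265 + C(K(-1), V(-4)) = 210*265 + (6*(1 - 4) + 6*(-1)) = 55650 + (6*(-3) - 6) = 55650 + (-18 - 6) = 55650 - 24 = 55626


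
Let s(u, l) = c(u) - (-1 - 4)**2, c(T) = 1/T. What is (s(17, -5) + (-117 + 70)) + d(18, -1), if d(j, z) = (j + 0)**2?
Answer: 4285/17 ≈ 252.06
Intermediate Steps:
d(j, z) = j**2
s(u, l) = -25 + 1/u (s(u, l) = 1/u - (-1 - 4)**2 = 1/u - 1*(-5)**2 = 1/u - 1*25 = 1/u - 25 = -25 + 1/u)
(s(17, -5) + (-117 + 70)) + d(18, -1) = ((-25 + 1/17) + (-117 + 70)) + 18**2 = ((-25 + 1/17) - 47) + 324 = (-424/17 - 47) + 324 = -1223/17 + 324 = 4285/17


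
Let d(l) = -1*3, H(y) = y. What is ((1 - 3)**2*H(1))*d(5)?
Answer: -12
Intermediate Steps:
d(l) = -3
((1 - 3)**2*H(1))*d(5) = ((1 - 3)**2*1)*(-3) = ((-2)**2*1)*(-3) = (4*1)*(-3) = 4*(-3) = -12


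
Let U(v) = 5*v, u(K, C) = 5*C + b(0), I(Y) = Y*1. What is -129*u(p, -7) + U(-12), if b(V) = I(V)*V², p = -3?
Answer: 4455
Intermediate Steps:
I(Y) = Y
b(V) = V³ (b(V) = V*V² = V³)
u(K, C) = 5*C (u(K, C) = 5*C + 0³ = 5*C + 0 = 5*C)
-129*u(p, -7) + U(-12) = -645*(-7) + 5*(-12) = -129*(-35) - 60 = 4515 - 60 = 4455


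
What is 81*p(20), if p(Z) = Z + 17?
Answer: 2997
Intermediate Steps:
p(Z) = 17 + Z
81*p(20) = 81*(17 + 20) = 81*37 = 2997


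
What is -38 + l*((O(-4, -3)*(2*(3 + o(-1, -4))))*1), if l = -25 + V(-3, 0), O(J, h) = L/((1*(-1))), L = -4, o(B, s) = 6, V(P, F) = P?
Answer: -2054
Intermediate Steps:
O(J, h) = 4 (O(J, h) = -4/(1*(-1)) = -4/(-1) = -4*(-1) = 4)
l = -28 (l = -25 - 3 = -28)
-38 + l*((O(-4, -3)*(2*(3 + o(-1, -4))))*1) = -38 - 28*4*(2*(3 + 6)) = -38 - 28*4*(2*9) = -38 - 28*4*18 = -38 - 2016 = -2054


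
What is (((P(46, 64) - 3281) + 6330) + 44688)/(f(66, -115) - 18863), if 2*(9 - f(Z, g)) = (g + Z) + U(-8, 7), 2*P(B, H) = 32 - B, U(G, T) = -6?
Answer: -31820/12551 ≈ -2.5353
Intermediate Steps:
P(B, H) = 16 - B/2 (P(B, H) = (32 - B)/2 = 16 - B/2)
f(Z, g) = 12 - Z/2 - g/2 (f(Z, g) = 9 - ((g + Z) - 6)/2 = 9 - ((Z + g) - 6)/2 = 9 - (-6 + Z + g)/2 = 9 + (3 - Z/2 - g/2) = 12 - Z/2 - g/2)
(((P(46, 64) - 3281) + 6330) + 44688)/(f(66, -115) - 18863) = ((((16 - ½*46) - 3281) + 6330) + 44688)/((12 - ½*66 - ½*(-115)) - 18863) = ((((16 - 23) - 3281) + 6330) + 44688)/((12 - 33 + 115/2) - 18863) = (((-7 - 3281) + 6330) + 44688)/(73/2 - 18863) = ((-3288 + 6330) + 44688)/(-37653/2) = (3042 + 44688)*(-2/37653) = 47730*(-2/37653) = -31820/12551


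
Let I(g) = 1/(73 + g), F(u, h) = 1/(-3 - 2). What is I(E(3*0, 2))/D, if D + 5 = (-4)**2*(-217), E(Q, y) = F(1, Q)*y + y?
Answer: -5/1296921 ≈ -3.8553e-6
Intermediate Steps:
F(u, h) = -1/5 (F(u, h) = 1/(-5) = -1/5)
E(Q, y) = 4*y/5 (E(Q, y) = -y/5 + y = 4*y/5)
D = -3477 (D = -5 + (-4)**2*(-217) = -5 + 16*(-217) = -5 - 3472 = -3477)
I(E(3*0, 2))/D = 1/((73 + (4/5)*2)*(-3477)) = -1/3477/(73 + 8/5) = -1/3477/(373/5) = (5/373)*(-1/3477) = -5/1296921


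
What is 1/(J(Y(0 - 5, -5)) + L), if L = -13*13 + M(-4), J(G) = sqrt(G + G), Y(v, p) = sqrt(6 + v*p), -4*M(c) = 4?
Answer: -1/(170 - sqrt(2)*31**(1/4)) ≈ -0.0060001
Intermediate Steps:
M(c) = -1 (M(c) = -1/4*4 = -1)
Y(v, p) = sqrt(6 + p*v)
J(G) = sqrt(2)*sqrt(G) (J(G) = sqrt(2*G) = sqrt(2)*sqrt(G))
L = -170 (L = -13*13 - 1 = -169 - 1 = -170)
1/(J(Y(0 - 5, -5)) + L) = 1/(sqrt(2)*sqrt(sqrt(6 - 5*(0 - 5))) - 170) = 1/(sqrt(2)*sqrt(sqrt(6 - 5*(-5))) - 170) = 1/(sqrt(2)*sqrt(sqrt(6 + 25)) - 170) = 1/(sqrt(2)*sqrt(sqrt(31)) - 170) = 1/(sqrt(2)*31**(1/4) - 170) = 1/(-170 + sqrt(2)*31**(1/4))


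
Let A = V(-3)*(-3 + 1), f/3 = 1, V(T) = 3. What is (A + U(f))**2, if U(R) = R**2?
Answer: 9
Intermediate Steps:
f = 3 (f = 3*1 = 3)
A = -6 (A = 3*(-3 + 1) = 3*(-2) = -6)
(A + U(f))**2 = (-6 + 3**2)**2 = (-6 + 9)**2 = 3**2 = 9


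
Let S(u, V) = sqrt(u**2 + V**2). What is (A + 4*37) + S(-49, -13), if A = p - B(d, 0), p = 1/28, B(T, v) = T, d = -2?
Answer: 4201/28 + sqrt(2570) ≈ 200.73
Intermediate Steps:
p = 1/28 ≈ 0.035714
A = 57/28 (A = 1/28 - 1*(-2) = 1/28 + 2 = 57/28 ≈ 2.0357)
S(u, V) = sqrt(V**2 + u**2)
(A + 4*37) + S(-49, -13) = (57/28 + 4*37) + sqrt((-13)**2 + (-49)**2) = (57/28 + 148) + sqrt(169 + 2401) = 4201/28 + sqrt(2570)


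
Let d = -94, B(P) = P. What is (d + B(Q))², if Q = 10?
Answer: 7056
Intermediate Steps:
(d + B(Q))² = (-94 + 10)² = (-84)² = 7056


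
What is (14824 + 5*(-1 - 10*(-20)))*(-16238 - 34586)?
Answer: -803984856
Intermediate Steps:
(14824 + 5*(-1 - 10*(-20)))*(-16238 - 34586) = (14824 + 5*(-1 + 200))*(-50824) = (14824 + 5*199)*(-50824) = (14824 + 995)*(-50824) = 15819*(-50824) = -803984856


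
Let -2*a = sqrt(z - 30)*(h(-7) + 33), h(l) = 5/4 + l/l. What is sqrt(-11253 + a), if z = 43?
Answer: sqrt(-180048 - 282*sqrt(13))/4 ≈ 106.38*I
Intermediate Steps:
h(l) = 9/4 (h(l) = 5*(1/4) + 1 = 5/4 + 1 = 9/4)
a = -141*sqrt(13)/8 (a = -sqrt(43 - 30)*(9/4 + 33)/2 = -sqrt(13)*141/(2*4) = -141*sqrt(13)/8 ≈ -63.548)
sqrt(-11253 + a) = sqrt(-11253 - 141*sqrt(13)/8)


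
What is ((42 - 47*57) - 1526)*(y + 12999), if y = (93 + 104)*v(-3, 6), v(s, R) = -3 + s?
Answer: -49194171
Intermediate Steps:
y = -1182 (y = (93 + 104)*(-3 - 3) = 197*(-6) = -1182)
((42 - 47*57) - 1526)*(y + 12999) = ((42 - 47*57) - 1526)*(-1182 + 12999) = ((42 - 2679) - 1526)*11817 = (-2637 - 1526)*11817 = -4163*11817 = -49194171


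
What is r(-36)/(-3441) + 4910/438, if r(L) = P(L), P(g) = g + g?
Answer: 2821141/251193 ≈ 11.231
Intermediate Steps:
P(g) = 2*g
r(L) = 2*L
r(-36)/(-3441) + 4910/438 = (2*(-36))/(-3441) + 4910/438 = -72*(-1/3441) + 4910*(1/438) = 24/1147 + 2455/219 = 2821141/251193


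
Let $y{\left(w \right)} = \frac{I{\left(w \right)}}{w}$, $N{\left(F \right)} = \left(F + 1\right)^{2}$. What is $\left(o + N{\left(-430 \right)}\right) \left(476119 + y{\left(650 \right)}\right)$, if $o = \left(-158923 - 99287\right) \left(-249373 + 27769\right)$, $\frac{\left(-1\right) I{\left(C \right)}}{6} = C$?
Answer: $27243449093831553$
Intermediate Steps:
$N{\left(F \right)} = \left(1 + F\right)^{2}$
$I{\left(C \right)} = - 6 C$
$y{\left(w \right)} = -6$ ($y{\left(w \right)} = \frac{\left(-6\right) w}{w} = -6$)
$o = 57220368840$ ($o = \left(-258210\right) \left(-221604\right) = 57220368840$)
$\left(o + N{\left(-430 \right)}\right) \left(476119 + y{\left(650 \right)}\right) = \left(57220368840 + \left(1 - 430\right)^{2}\right) \left(476119 - 6\right) = \left(57220368840 + \left(-429\right)^{2}\right) 476113 = \left(57220368840 + 184041\right) 476113 = 57220552881 \cdot 476113 = 27243449093831553$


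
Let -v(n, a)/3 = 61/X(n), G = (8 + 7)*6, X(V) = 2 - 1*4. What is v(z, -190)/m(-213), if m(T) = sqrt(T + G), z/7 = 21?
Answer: -61*I*sqrt(123)/82 ≈ -8.2503*I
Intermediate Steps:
z = 147 (z = 7*21 = 147)
X(V) = -2 (X(V) = 2 - 4 = -2)
G = 90 (G = 15*6 = 90)
v(n, a) = 183/2 (v(n, a) = -183/(-2) = -183*(-1)/2 = -3*(-61/2) = 183/2)
m(T) = sqrt(90 + T) (m(T) = sqrt(T + 90) = sqrt(90 + T))
v(z, -190)/m(-213) = 183/(2*(sqrt(90 - 213))) = 183/(2*(sqrt(-123))) = 183/(2*((I*sqrt(123)))) = 183*(-I*sqrt(123)/123)/2 = -61*I*sqrt(123)/82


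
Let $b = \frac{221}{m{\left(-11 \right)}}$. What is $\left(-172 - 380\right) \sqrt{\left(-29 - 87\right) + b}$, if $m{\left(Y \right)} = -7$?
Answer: $- \frac{552 i \sqrt{7231}}{7} \approx - 6705.6 i$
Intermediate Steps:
$b = - \frac{221}{7}$ ($b = \frac{221}{-7} = 221 \left(- \frac{1}{7}\right) = - \frac{221}{7} \approx -31.571$)
$\left(-172 - 380\right) \sqrt{\left(-29 - 87\right) + b} = \left(-172 - 380\right) \sqrt{\left(-29 - 87\right) - \frac{221}{7}} = - 552 \sqrt{\left(-29 - 87\right) - \frac{221}{7}} = - 552 \sqrt{-116 - \frac{221}{7}} = - 552 \sqrt{- \frac{1033}{7}} = - 552 \frac{i \sqrt{7231}}{7} = - \frac{552 i \sqrt{7231}}{7}$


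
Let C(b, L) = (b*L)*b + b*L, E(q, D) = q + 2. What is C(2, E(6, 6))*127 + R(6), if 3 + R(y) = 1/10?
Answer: 60931/10 ≈ 6093.1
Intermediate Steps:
R(y) = -29/10 (R(y) = -3 + 1/10 = -29/10)
E(q, D) = 2 + q
C(b, L) = L*b + L*b**2 (C(b, L) = (L*b)*b + L*b = L*b**2 + L*b = L*b + L*b**2)
C(2, E(6, 6))*127 + R(6) = ((2 + 6)*2*(1 + 2))*127 - 29/10 = (8*2*3)*127 - 29/10 = 48*127 - 29/10 = 6096 - 29/10 = 60931/10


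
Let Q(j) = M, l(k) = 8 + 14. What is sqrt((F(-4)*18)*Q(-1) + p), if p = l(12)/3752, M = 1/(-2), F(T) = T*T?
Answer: I*sqrt(126692377)/938 ≈ 12.0*I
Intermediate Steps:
F(T) = T**2
l(k) = 22
M = -1/2 ≈ -0.50000
Q(j) = -1/2
p = 11/1876 (p = 22/3752 = 22*(1/3752) = 11/1876 ≈ 0.0058635)
sqrt((F(-4)*18)*Q(-1) + p) = sqrt(((-4)**2*18)*(-1/2) + 11/1876) = sqrt((16*18)*(-1/2) + 11/1876) = sqrt(288*(-1/2) + 11/1876) = sqrt(-144 + 11/1876) = sqrt(-270133/1876) = I*sqrt(126692377)/938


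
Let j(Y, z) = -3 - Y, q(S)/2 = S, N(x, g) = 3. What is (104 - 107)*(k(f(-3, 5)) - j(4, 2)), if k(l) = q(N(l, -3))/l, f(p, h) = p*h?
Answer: -99/5 ≈ -19.800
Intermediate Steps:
f(p, h) = h*p
q(S) = 2*S
k(l) = 6/l (k(l) = (2*3)/l = 6/l)
(104 - 107)*(k(f(-3, 5)) - j(4, 2)) = (104 - 107)*(6/((5*(-3))) - (-3 - 1*4)) = -3*(6/(-15) - (-3 - 4)) = -3*(6*(-1/15) - 1*(-7)) = -3*(-⅖ + 7) = -3*33/5 = -99/5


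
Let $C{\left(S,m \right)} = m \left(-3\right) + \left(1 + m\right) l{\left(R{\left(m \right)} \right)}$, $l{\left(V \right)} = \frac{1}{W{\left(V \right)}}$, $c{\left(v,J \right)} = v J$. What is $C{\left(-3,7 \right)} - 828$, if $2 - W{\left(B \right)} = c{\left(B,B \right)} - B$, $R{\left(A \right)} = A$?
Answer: $- \frac{4246}{5} \approx -849.2$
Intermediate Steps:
$c{\left(v,J \right)} = J v$
$W{\left(B \right)} = 2 + B - B^{2}$ ($W{\left(B \right)} = 2 - \left(B B - B\right) = 2 - \left(B^{2} - B\right) = 2 + B - B^{2}$)
$l{\left(V \right)} = \frac{1}{2 + V - V^{2}}$
$C{\left(S,m \right)} = - 3 m + \frac{1 + m}{2 + m - m^{2}}$ ($C{\left(S,m \right)} = m \left(-3\right) + \frac{1 + m}{2 + m - m^{2}} = - 3 m + \frac{1 + m}{2 + m - m^{2}}$)
$C{\left(-3,7 \right)} - 828 = \frac{-1 - 3 \cdot 7^{2} + 6 \cdot 7}{-2 + 7} - 828 = \frac{-1 - 147 + 42}{5} - 828 = \frac{1}{5} \left(-106\right) - 828 = - \frac{106}{5} - 828 = - \frac{4246}{5}$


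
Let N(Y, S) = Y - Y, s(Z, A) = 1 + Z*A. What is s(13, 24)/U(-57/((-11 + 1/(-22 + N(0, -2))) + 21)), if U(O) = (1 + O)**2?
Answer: 1667977/119025 ≈ 14.014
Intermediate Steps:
s(Z, A) = 1 + A*Z
N(Y, S) = 0
s(13, 24)/U(-57/((-11 + 1/(-22 + N(0, -2))) + 21)) = (1 + 24*13)/((1 - 57/((-11 + 1/(-22 + 0)) + 21))**2) = (1 + 312)/((1 - 57/((-11 + 1/(-22)) + 21))**2) = 313/((1 - 57/((-11 - 1/22) + 21))**2) = 313/((1 - 57/(-243/22 + 21))**2) = 313/((1 - 57/219/22)**2) = 313/((1 - 57*22/219)**2) = 313/((1 - 418/73)**2) = 313/((-345/73)**2) = 313/(119025/5329) = 313*(5329/119025) = 1667977/119025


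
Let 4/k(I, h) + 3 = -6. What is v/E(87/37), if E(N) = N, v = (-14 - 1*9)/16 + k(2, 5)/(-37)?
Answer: -7595/12528 ≈ -0.60624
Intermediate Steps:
k(I, h) = -4/9 (k(I, h) = 4/(-3 - 6) = 4/(-9) = 4*(-⅑) = -4/9)
v = -7595/5328 (v = (-14 - 1*9)/16 - 4/9/(-37) = (-14 - 9)*(1/16) - 4/9*(-1/37) = -23*1/16 + 4/333 = -23/16 + 4/333 = -7595/5328 ≈ -1.4255)
v/E(87/37) = -7595/5328/(87/37) = (37/87)*(-7595/5328) = -7595/12528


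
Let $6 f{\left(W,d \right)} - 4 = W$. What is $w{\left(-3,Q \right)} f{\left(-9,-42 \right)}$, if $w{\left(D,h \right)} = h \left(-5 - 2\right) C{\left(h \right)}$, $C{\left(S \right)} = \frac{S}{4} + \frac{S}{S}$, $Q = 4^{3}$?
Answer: $\frac{19040}{3} \approx 6346.7$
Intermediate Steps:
$Q = 64$
$f{\left(W,d \right)} = \frac{2}{3} + \frac{W}{6}$
$C{\left(S \right)} = 1 + \frac{S}{4}$ ($C{\left(S \right)} = S \frac{1}{4} + 1 = \frac{S}{4} + 1 = 1 + \frac{S}{4}$)
$w{\left(D,h \right)} = - 7 h \left(1 + \frac{h}{4}\right)$ ($w{\left(D,h \right)} = h \left(-5 - 2\right) \left(1 + \frac{h}{4}\right) = h \left(-7\right) \left(1 + \frac{h}{4}\right) = - 7 h \left(1 + \frac{h}{4}\right)$)
$w{\left(-3,Q \right)} f{\left(-9,-42 \right)} = \left(- \frac{7}{4}\right) 64 \left(4 + 64\right) \left(\frac{2}{3} + \frac{1}{6} \left(-9\right)\right) = \left(- \frac{7}{4}\right) 64 \cdot 68 \left(\frac{2}{3} - \frac{3}{2}\right) = \left(-7616\right) \left(- \frac{5}{6}\right) = \frac{19040}{3}$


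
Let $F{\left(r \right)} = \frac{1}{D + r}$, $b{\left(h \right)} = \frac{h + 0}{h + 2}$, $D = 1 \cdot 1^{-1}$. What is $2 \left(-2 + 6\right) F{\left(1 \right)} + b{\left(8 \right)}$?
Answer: $\frac{24}{5} \approx 4.8$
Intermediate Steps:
$D = 1$ ($D = 1 \cdot 1 = 1$)
$b{\left(h \right)} = \frac{h}{2 + h}$
$F{\left(r \right)} = \frac{1}{1 + r}$
$2 \left(-2 + 6\right) F{\left(1 \right)} + b{\left(8 \right)} = \frac{2 \left(-2 + 6\right)}{1 + 1} + \frac{8}{2 + 8} = \frac{2 \cdot 4}{2} + \frac{8}{10} = 8 \cdot \frac{1}{2} + 8 \cdot \frac{1}{10} = 4 + \frac{4}{5} = \frac{24}{5}$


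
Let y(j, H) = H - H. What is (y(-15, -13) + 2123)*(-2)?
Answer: -4246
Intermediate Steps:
y(j, H) = 0
(y(-15, -13) + 2123)*(-2) = (0 + 2123)*(-2) = 2123*(-2) = -4246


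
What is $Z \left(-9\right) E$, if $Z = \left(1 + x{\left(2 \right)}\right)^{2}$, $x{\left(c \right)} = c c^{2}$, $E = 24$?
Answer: $-17496$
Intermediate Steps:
$x{\left(c \right)} = c^{3}$
$Z = 81$ ($Z = \left(1 + 2^{3}\right)^{2} = \left(1 + 8\right)^{2} = 9^{2} = 81$)
$Z \left(-9\right) E = 81 \left(-9\right) 24 = \left(-729\right) 24 = -17496$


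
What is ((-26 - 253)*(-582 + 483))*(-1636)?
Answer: -45187956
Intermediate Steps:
((-26 - 253)*(-582 + 483))*(-1636) = -279*(-99)*(-1636) = 27621*(-1636) = -45187956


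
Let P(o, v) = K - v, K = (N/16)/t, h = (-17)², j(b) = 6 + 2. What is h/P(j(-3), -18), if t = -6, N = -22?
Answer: 13872/875 ≈ 15.854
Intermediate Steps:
j(b) = 8
h = 289
K = 11/48 (K = -22/16/(-6) = -22*1/16*(-⅙) = -11/8*(-⅙) = 11/48 ≈ 0.22917)
P(o, v) = 11/48 - v
h/P(j(-3), -18) = 289/(11/48 - 1*(-18)) = 289/(11/48 + 18) = 289/(875/48) = 289*(48/875) = 13872/875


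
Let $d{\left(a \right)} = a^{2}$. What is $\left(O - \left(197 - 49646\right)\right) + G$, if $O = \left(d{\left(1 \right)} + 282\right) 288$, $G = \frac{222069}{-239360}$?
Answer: $\frac{31344688011}{239360} \approx 1.3095 \cdot 10^{5}$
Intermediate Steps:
$G = - \frac{222069}{239360}$ ($G = 222069 \left(- \frac{1}{239360}\right) = - \frac{222069}{239360} \approx -0.92776$)
$O = 81504$ ($O = \left(1^{2} + 282\right) 288 = \left(1 + 282\right) 288 = 283 \cdot 288 = 81504$)
$\left(O - \left(197 - 49646\right)\right) + G = \left(81504 - \left(197 - 49646\right)\right) - \frac{222069}{239360} = \left(81504 - -49449\right) - \frac{222069}{239360} = \left(81504 + 49449\right) - \frac{222069}{239360} = 130953 - \frac{222069}{239360} = \frac{31344688011}{239360}$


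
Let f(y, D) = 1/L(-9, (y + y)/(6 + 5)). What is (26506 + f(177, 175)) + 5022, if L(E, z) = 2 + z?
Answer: 11854539/376 ≈ 31528.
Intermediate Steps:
f(y, D) = 1/(2 + 2*y/11) (f(y, D) = 1/(2 + (y + y)/(6 + 5)) = 1/(2 + (2*y)/11) = 1/(2 + (2*y)*(1/11)) = 1/(2 + 2*y/11))
(26506 + f(177, 175)) + 5022 = (26506 + 11/(2*(11 + 177))) + 5022 = (26506 + (11/2)/188) + 5022 = (26506 + (11/2)*(1/188)) + 5022 = (26506 + 11/376) + 5022 = 9966267/376 + 5022 = 11854539/376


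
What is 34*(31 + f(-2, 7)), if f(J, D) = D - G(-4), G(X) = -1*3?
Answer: 1394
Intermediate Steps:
G(X) = -3
f(J, D) = 3 + D (f(J, D) = D - 1*(-3) = D + 3 = 3 + D)
34*(31 + f(-2, 7)) = 34*(31 + (3 + 7)) = 34*(31 + 10) = 34*41 = 1394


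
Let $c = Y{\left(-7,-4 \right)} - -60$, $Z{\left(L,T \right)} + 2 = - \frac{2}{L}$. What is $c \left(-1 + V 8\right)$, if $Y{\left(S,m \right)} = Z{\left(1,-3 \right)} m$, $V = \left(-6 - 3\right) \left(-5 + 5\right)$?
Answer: $-76$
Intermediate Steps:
$Z{\left(L,T \right)} = -2 - \frac{2}{L}$
$V = 0$ ($V = \left(-9\right) 0 = 0$)
$Y{\left(S,m \right)} = - 4 m$ ($Y{\left(S,m \right)} = \left(-2 - \frac{2}{1}\right) m = \left(-2 - 2\right) m = - 4 m$)
$c = 76$ ($c = \left(-4\right) \left(-4\right) - -60 = 16 + 60 = 76$)
$c \left(-1 + V 8\right) = 76 \left(-1 + 0 \cdot 8\right) = 76 \left(-1 + 0\right) = 76 \left(-1\right) = -76$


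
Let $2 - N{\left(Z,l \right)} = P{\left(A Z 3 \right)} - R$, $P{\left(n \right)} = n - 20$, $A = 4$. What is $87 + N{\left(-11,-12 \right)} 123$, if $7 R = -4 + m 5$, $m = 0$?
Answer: $\frac{132711}{7} \approx 18959.0$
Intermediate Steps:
$R = - \frac{4}{7}$ ($R = \frac{-4 + 0 \cdot 5}{7} = \frac{-4 + 0}{7} = \frac{1}{7} \left(-4\right) = - \frac{4}{7} \approx -0.57143$)
$P{\left(n \right)} = -20 + n$ ($P{\left(n \right)} = n - 20 = -20 + n$)
$N{\left(Z,l \right)} = \frac{150}{7} - 12 Z$ ($N{\left(Z,l \right)} = 2 - \left(\left(-20 + 4 Z 3\right) - - \frac{4}{7}\right) = 2 - \left(\left(-20 + 12 Z\right) + \frac{4}{7}\right) = 2 - \left(- \frac{136}{7} + 12 Z\right) = \frac{150}{7} - 12 Z$)
$87 + N{\left(-11,-12 \right)} 123 = 87 + \left(\frac{150}{7} - -132\right) 123 = 87 + \left(\frac{150}{7} + 132\right) 123 = 87 + \frac{1074}{7} \cdot 123 = 87 + \frac{132102}{7} = \frac{132711}{7}$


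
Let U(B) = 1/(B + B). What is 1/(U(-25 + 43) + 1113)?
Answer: 36/40069 ≈ 0.00089845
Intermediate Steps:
U(B) = 1/(2*B)
1/(U(-25 + 43) + 1113) = 1/(1/(2*(-25 + 43)) + 1113) = 1/((1/2)/18 + 1113) = 1/((1/2)*(1/18) + 1113) = 1/(1/36 + 1113) = 1/(40069/36) = 36/40069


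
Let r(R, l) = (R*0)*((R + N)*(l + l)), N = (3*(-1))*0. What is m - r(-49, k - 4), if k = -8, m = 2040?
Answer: 2040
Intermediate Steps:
N = 0 (N = -3*0 = 0)
r(R, l) = 0 (r(R, l) = (R*0)*((R + 0)*(l + l)) = 0*(R*(2*l)) = 0*(2*R*l) = 0)
m - r(-49, k - 4) = 2040 - 1*0 = 2040 + 0 = 2040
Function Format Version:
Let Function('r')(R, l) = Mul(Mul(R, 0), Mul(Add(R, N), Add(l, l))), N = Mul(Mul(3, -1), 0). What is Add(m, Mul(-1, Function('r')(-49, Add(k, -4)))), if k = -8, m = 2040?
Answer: 2040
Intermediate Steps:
N = 0 (N = Mul(-3, 0) = 0)
Function('r')(R, l) = 0 (Function('r')(R, l) = Mul(Mul(R, 0), Mul(Add(R, 0), Add(l, l))) = Mul(0, Mul(R, Mul(2, l))) = Mul(0, Mul(2, R, l)) = 0)
Add(m, Mul(-1, Function('r')(-49, Add(k, -4)))) = Add(2040, Mul(-1, 0)) = Add(2040, 0) = 2040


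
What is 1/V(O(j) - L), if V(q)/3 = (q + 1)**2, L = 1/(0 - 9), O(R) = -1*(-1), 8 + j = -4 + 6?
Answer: 27/361 ≈ 0.074792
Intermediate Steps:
j = -6 (j = -8 + (-4 + 6) = -8 + 2 = -6)
O(R) = 1
L = -1/9 (L = 1/(-9) = -1/9 ≈ -0.11111)
V(q) = 3*(1 + q)**2 (V(q) = 3*(q + 1)**2 = 3*(1 + q)**2)
1/V(O(j) - L) = 1/(3*(1 + (1 - 1*(-1/9)))**2) = 1/(3*(1 + (1 + 1/9))**2) = 1/(3*(1 + 10/9)**2) = 1/(3*(19/9)**2) = 1/(3*(361/81)) = 1/(361/27) = 27/361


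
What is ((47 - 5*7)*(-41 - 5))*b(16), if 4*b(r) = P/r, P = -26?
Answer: 897/4 ≈ 224.25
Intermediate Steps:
b(r) = -13/(2*r) (b(r) = (-26/r)/4 = -13/(2*r))
((47 - 5*7)*(-41 - 5))*b(16) = ((47 - 5*7)*(-41 - 5))*(-13/2/16) = ((47 - 35)*(-46))*(-13/2*1/16) = (12*(-46))*(-13/32) = -552*(-13/32) = 897/4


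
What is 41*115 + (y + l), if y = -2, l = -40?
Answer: 4673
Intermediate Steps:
41*115 + (y + l) = 41*115 + (-2 - 40) = 4715 - 42 = 4673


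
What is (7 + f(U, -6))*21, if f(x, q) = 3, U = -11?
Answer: 210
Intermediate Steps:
(7 + f(U, -6))*21 = (7 + 3)*21 = 10*21 = 210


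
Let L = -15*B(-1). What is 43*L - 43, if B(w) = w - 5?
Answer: 3827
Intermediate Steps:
B(w) = -5 + w
L = 90 (L = -15*(-5 - 1) = -15*(-6) = 90)
43*L - 43 = 43*90 - 43 = 3870 - 43 = 3827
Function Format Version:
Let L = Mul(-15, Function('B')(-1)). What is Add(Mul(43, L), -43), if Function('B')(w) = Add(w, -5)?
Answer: 3827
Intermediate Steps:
Function('B')(w) = Add(-5, w)
L = 90 (L = Mul(-15, Add(-5, -1)) = Mul(-15, -6) = 90)
Add(Mul(43, L), -43) = Add(Mul(43, 90), -43) = Add(3870, -43) = 3827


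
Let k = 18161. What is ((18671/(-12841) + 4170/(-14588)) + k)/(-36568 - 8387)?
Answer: -37796383003/93568591746 ≈ -0.40394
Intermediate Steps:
((18671/(-12841) + 4170/(-14588)) + k)/(-36568 - 8387) = ((18671/(-12841) + 4170/(-14588)) + 18161)/(-36568 - 8387) = ((18671*(-1/12841) + 4170*(-1/14588)) + 18161)/(-44955) = ((-18671/12841 - 2085/7294) + 18161)*(-1/44955) = (-162959759/93662254 + 18161)*(-1/44955) = (1700837235135/93662254)*(-1/44955) = -37796383003/93568591746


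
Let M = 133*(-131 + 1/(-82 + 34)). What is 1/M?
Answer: -48/836437 ≈ -5.7386e-5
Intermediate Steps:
M = -836437/48 (M = 133*(-131 + 1/(-48)) = 133*(-131 - 1/48) = 133*(-6289/48) = -836437/48 ≈ -17426.)
1/M = 1/(-836437/48) = -48/836437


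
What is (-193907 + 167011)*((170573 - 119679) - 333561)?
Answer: 7602611632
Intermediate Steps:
(-193907 + 167011)*((170573 - 119679) - 333561) = -26896*(50894 - 333561) = -26896*(-282667) = 7602611632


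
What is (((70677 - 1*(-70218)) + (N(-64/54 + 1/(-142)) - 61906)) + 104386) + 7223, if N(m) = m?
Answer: 730748161/3834 ≈ 1.9060e+5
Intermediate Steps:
(((70677 - 1*(-70218)) + (N(-64/54 + 1/(-142)) - 61906)) + 104386) + 7223 = (((70677 - 1*(-70218)) + ((-64/54 + 1/(-142)) - 61906)) + 104386) + 7223 = (((70677 + 70218) + ((-64*1/54 + 1*(-1/142)) - 61906)) + 104386) + 7223 = ((140895 + ((-32/27 - 1/142) - 61906)) + 104386) + 7223 = ((140895 + (-4571/3834 - 61906)) + 104386) + 7223 = ((140895 - 237352175/3834) + 104386) + 7223 = (302839255/3834 + 104386) + 7223 = 703055179/3834 + 7223 = 730748161/3834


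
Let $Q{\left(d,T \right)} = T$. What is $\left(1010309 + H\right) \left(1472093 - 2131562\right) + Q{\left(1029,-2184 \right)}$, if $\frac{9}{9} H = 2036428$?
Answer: $-2009228604837$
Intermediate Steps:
$H = 2036428$
$\left(1010309 + H\right) \left(1472093 - 2131562\right) + Q{\left(1029,-2184 \right)} = \left(1010309 + 2036428\right) \left(1472093 - 2131562\right) - 2184 = 3046737 \left(-659469\right) - 2184 = -2009228602653 - 2184 = -2009228604837$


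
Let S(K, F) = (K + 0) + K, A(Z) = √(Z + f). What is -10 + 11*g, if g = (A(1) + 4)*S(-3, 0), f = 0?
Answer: -340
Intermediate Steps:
A(Z) = √Z (A(Z) = √(Z + 0) = √Z)
S(K, F) = 2*K (S(K, F) = K + K = 2*K)
g = -30 (g = (√1 + 4)*(2*(-3)) = (1 + 4)*(-6) = 5*(-6) = -30)
-10 + 11*g = -10 + 11*(-30) = -10 - 330 = -340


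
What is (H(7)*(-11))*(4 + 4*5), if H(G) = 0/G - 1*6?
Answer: 1584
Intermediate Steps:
H(G) = -6 (H(G) = 0 - 6 = -6)
(H(7)*(-11))*(4 + 4*5) = (-6*(-11))*(4 + 4*5) = 66*(4 + 20) = 66*24 = 1584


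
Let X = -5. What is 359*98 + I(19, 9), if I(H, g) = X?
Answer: 35177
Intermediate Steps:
I(H, g) = -5
359*98 + I(19, 9) = 359*98 - 5 = 35182 - 5 = 35177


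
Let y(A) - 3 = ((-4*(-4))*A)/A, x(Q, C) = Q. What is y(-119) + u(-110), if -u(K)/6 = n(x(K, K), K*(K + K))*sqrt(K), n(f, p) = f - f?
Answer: 19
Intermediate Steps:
n(f, p) = 0
y(A) = 19 (y(A) = 3 + ((-4*(-4))*A)/A = 3 + (16*A)/A = 3 + 16 = 19)
u(K) = 0 (u(K) = -0*sqrt(K) = -6*0 = 0)
y(-119) + u(-110) = 19 + 0 = 19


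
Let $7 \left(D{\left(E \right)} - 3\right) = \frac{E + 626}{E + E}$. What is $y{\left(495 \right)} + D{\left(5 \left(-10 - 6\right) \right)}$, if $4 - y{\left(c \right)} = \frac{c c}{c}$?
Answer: $- \frac{39079}{80} \approx -488.49$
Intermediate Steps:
$y{\left(c \right)} = 4 - c$ ($y{\left(c \right)} = 4 - \frac{c c}{c} = 4 - \frac{c^{2}}{c} = 4 - c$)
$D{\left(E \right)} = 3 + \frac{626 + E}{14 E}$ ($D{\left(E \right)} = 3 + \frac{\left(E + 626\right) \frac{1}{E + E}}{7} = 3 + \frac{\left(626 + E\right) \frac{1}{2 E}}{7} = 3 + \frac{\frac{1}{2} \frac{1}{E} \left(626 + E\right)}{7} = 3 + \frac{626 + E}{14 E}$)
$y{\left(495 \right)} + D{\left(5 \left(-10 - 6\right) \right)} = \left(4 - 495\right) + \frac{626 + 43 \cdot 5 \left(-10 - 6\right)}{14 \cdot 5 \left(-10 - 6\right)} = \left(4 - 495\right) + \frac{626 + 43 \cdot 5 \left(-16\right)}{14 \cdot 5 \left(-16\right)} = -491 + \frac{626 + 43 \left(-80\right)}{14 \left(-80\right)} = -491 + \frac{1}{14} \left(- \frac{1}{80}\right) \left(626 - 3440\right) = -491 + \frac{1}{14} \left(- \frac{1}{80}\right) \left(-2814\right) = -491 + \frac{201}{80} = - \frac{39079}{80}$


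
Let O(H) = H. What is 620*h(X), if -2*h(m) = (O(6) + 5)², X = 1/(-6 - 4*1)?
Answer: -37510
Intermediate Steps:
X = -⅒ (X = 1/(-6 - 4) = 1/(-10) = -⅒ ≈ -0.10000)
h(m) = -121/2 (h(m) = -(6 + 5)²/2 = -½*11² = -½*121 = -121/2)
620*h(X) = 620*(-121/2) = -37510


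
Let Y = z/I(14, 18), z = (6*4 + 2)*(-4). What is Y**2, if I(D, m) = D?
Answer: 2704/49 ≈ 55.184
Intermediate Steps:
z = -104 (z = (24 + 2)*(-4) = 26*(-4) = -104)
Y = -52/7 (Y = -104/14 = -104*1/14 = -52/7 ≈ -7.4286)
Y**2 = (-52/7)**2 = 2704/49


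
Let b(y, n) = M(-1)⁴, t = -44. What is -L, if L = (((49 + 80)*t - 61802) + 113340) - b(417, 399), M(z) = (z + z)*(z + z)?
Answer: -45606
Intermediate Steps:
M(z) = 4*z² (M(z) = (2*z)*(2*z) = 4*z²)
b(y, n) = 256 (b(y, n) = (4*(-1)²)⁴ = (4*1)⁴ = 4⁴ = 256)
L = 45606 (L = (((49 + 80)*(-44) - 61802) + 113340) - 1*256 = ((129*(-44) - 61802) + 113340) - 256 = ((-5676 - 61802) + 113340) - 256 = (-67478 + 113340) - 256 = 45862 - 256 = 45606)
-L = -1*45606 = -45606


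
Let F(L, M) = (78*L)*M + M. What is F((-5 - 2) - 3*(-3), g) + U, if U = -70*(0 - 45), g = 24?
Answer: 6918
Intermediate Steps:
F(L, M) = M + 78*L*M (F(L, M) = 78*L*M + M = M + 78*L*M)
U = 3150 (U = -70*(-45) = 3150)
F((-5 - 2) - 3*(-3), g) + U = 24*(1 + 78*((-5 - 2) - 3*(-3))) + 3150 = 24*(1 + 78*(-7 + 9)) + 3150 = 24*(1 + 78*2) + 3150 = 24*(1 + 156) + 3150 = 24*157 + 3150 = 3768 + 3150 = 6918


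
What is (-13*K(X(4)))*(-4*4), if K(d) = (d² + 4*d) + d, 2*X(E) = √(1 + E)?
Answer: 260 + 520*√5 ≈ 1422.8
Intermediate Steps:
X(E) = √(1 + E)/2
K(d) = d² + 5*d
(-13*K(X(4)))*(-4*4) = (-13*√(1 + 4)/2*(5 + √(1 + 4)/2))*(-4*4) = -13*√5/2*(5 + √5/2)*(-16) = -13*√5*(5 + √5/2)/2*(-16) = 104*√5*(5 + √5/2)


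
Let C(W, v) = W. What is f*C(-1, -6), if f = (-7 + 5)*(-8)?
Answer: -16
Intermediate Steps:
f = 16 (f = -2*(-8) = 16)
f*C(-1, -6) = 16*(-1) = -16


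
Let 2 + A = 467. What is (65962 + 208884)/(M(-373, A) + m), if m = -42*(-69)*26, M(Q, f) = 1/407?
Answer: 111862322/30666637 ≈ 3.6477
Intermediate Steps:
A = 465 (A = -2 + 467 = 465)
M(Q, f) = 1/407
m = 75348 (m = 2898*26 = 75348)
(65962 + 208884)/(M(-373, A) + m) = (65962 + 208884)/(1/407 + 75348) = 274846/(30666637/407) = 274846*(407/30666637) = 111862322/30666637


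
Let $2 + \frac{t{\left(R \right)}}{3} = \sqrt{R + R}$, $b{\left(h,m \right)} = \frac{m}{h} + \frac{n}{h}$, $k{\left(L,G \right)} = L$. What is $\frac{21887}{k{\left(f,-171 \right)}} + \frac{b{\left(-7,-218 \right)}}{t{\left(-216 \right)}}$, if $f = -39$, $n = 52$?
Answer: $- \frac{16700860}{29757} - \frac{166 i \sqrt{3}}{763} \approx -561.24 - 0.37683 i$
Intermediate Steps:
$b{\left(h,m \right)} = \frac{52}{h} + \frac{m}{h}$ ($b{\left(h,m \right)} = \frac{m}{h} + \frac{52}{h} = \frac{52}{h} + \frac{m}{h}$)
$t{\left(R \right)} = -6 + 3 \sqrt{2} \sqrt{R}$ ($t{\left(R \right)} = -6 + 3 \sqrt{R + R} = -6 + 3 \sqrt{2 R} = -6 + 3 \sqrt{2} \sqrt{R}$)
$\frac{21887}{k{\left(f,-171 \right)}} + \frac{b{\left(-7,-218 \right)}}{t{\left(-216 \right)}} = \frac{21887}{-39} + \frac{\frac{1}{-7} \left(52 - 218\right)}{-6 + 3 \sqrt{2} \sqrt{-216}} = 21887 \left(- \frac{1}{39}\right) + \frac{\left(- \frac{1}{7}\right) \left(-166\right)}{-6 + 3 \sqrt{2} \cdot 6 i \sqrt{6}} = - \frac{21887}{39} + \frac{166}{7 \left(-6 + 36 i \sqrt{3}\right)}$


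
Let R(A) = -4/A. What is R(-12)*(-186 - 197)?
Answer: -383/3 ≈ -127.67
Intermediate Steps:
R(-12)*(-186 - 197) = (-4/(-12))*(-186 - 197) = -4*(-1/12)*(-383) = (⅓)*(-383) = -383/3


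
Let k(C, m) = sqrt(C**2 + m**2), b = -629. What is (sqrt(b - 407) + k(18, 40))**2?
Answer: 888 + 296*I*sqrt(91) ≈ 888.0 + 2823.7*I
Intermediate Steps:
(sqrt(b - 407) + k(18, 40))**2 = (sqrt(-629 - 407) + sqrt(18**2 + 40**2))**2 = (sqrt(-1036) + sqrt(324 + 1600))**2 = (2*I*sqrt(259) + sqrt(1924))**2 = (2*I*sqrt(259) + 2*sqrt(481))**2 = (2*sqrt(481) + 2*I*sqrt(259))**2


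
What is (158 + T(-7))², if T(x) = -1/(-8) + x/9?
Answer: 128346241/5184 ≈ 24758.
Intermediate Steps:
T(x) = ⅛ + x/9 (T(x) = -1*(-⅛) + x*(⅑) = ⅛ + x/9)
(158 + T(-7))² = (158 + (⅛ + (⅑)*(-7)))² = (158 + (⅛ - 7/9))² = (158 - 47/72)² = (11329/72)² = 128346241/5184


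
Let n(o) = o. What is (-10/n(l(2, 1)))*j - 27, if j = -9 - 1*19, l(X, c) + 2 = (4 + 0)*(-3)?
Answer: -47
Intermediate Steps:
l(X, c) = -14 (l(X, c) = -2 + (4 + 0)*(-3) = -2 + 4*(-3) = -2 - 12 = -14)
j = -28 (j = -9 - 19 = -28)
(-10/n(l(2, 1)))*j - 27 = -10/(-14)*(-28) - 27 = -10*(-1/14)*(-28) - 27 = (5/7)*(-28) - 27 = -20 - 27 = -47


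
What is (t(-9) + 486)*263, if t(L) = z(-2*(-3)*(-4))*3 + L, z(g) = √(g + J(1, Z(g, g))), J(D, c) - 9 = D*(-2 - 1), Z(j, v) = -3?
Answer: 125451 + 2367*I*√2 ≈ 1.2545e+5 + 3347.4*I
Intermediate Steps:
J(D, c) = 9 - 3*D (J(D, c) = 9 + D*(-2 - 1) = 9 + D*(-3) = 9 - 3*D)
z(g) = √(6 + g) (z(g) = √(g + (9 - 3*1)) = √(g + (9 - 3)) = √(g + 6) = √(6 + g))
t(L) = L + 9*I*√2 (t(L) = √(6 - 2*(-3)*(-4))*3 + L = √(6 + 6*(-4))*3 + L = √(6 - 24)*3 + L = √(-18)*3 + L = (3*I*√2)*3 + L = 9*I*√2 + L = L + 9*I*√2)
(t(-9) + 486)*263 = ((-9 + 9*I*√2) + 486)*263 = (477 + 9*I*√2)*263 = 125451 + 2367*I*√2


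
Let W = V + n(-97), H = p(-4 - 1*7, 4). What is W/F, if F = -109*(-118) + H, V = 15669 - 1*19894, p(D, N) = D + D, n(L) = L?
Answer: -2161/6420 ≈ -0.33660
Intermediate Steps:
p(D, N) = 2*D
V = -4225 (V = 15669 - 19894 = -4225)
H = -22 (H = 2*(-4 - 1*7) = 2*(-4 - 7) = 2*(-11) = -22)
F = 12840 (F = -109*(-118) - 22 = 12862 - 22 = 12840)
W = -4322 (W = -4225 - 97 = -4322)
W/F = -4322/12840 = -4322*1/12840 = -2161/6420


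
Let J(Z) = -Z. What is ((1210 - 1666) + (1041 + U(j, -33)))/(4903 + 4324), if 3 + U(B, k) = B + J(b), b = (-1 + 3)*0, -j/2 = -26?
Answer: 634/9227 ≈ 0.068711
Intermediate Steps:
j = 52 (j = -2*(-26) = 52)
b = 0 (b = 2*0 = 0)
U(B, k) = -3 + B (U(B, k) = -3 + (B - 1*0) = -3 + (B + 0) = -3 + B)
((1210 - 1666) + (1041 + U(j, -33)))/(4903 + 4324) = ((1210 - 1666) + (1041 + (-3 + 52)))/(4903 + 4324) = (-456 + (1041 + 49))/9227 = (-456 + 1090)*(1/9227) = 634*(1/9227) = 634/9227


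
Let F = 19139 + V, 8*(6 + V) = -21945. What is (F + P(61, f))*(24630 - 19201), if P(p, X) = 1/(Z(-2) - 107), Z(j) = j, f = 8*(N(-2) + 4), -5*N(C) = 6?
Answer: 77591067127/872 ≈ 8.8981e+7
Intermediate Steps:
N(C) = -6/5 (N(C) = -1/5*6 = -6/5)
f = 112/5 (f = 8*(-6/5 + 4) = 8*(14/5) = 112/5 ≈ 22.400)
V = -21993/8 (V = -6 + (1/8)*(-21945) = -6 - 21945/8 = -21993/8 ≈ -2749.1)
F = 131119/8 (F = 19139 - 21993/8 = 131119/8 ≈ 16390.)
P(p, X) = -1/109 (P(p, X) = 1/(-2 - 107) = 1/(-109) = -1/109)
(F + P(61, f))*(24630 - 19201) = (131119/8 - 1/109)*(24630 - 19201) = (14291963/872)*5429 = 77591067127/872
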